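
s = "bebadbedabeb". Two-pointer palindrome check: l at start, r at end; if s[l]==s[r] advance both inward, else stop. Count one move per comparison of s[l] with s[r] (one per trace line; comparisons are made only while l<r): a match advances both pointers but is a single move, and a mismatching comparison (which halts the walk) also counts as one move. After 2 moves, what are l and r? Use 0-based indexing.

l=0 r=11: 'b'=='b', l++,r--
l=1 r=10: 'e'=='e', l++,r--

l=2, r=9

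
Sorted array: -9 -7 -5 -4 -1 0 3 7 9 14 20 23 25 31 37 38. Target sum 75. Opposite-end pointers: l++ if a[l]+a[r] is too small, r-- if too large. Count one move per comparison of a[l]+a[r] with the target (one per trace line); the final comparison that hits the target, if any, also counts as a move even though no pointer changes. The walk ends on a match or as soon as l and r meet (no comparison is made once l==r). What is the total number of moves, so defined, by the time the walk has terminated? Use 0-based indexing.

15 moves

l=0 r=15: -9+38=29 <75, l++
l=1 r=15: -7+38=31 <75, l++
l=2 r=15: -5+38=33 <75, l++
l=3 r=15: -4+38=34 <75, l++
l=4 r=15: -1+38=37 <75, l++
l=5 r=15: 0+38=38 <75, l++
l=6 r=15: 3+38=41 <75, l++
l=7 r=15: 7+38=45 <75, l++
l=8 r=15: 9+38=47 <75, l++
l=9 r=15: 14+38=52 <75, l++
l=10 r=15: 20+38=58 <75, l++
l=11 r=15: 23+38=61 <75, l++
l=12 r=15: 25+38=63 <75, l++
l=13 r=15: 31+38=69 <75, l++
l=14 r=15: 37+38=75, found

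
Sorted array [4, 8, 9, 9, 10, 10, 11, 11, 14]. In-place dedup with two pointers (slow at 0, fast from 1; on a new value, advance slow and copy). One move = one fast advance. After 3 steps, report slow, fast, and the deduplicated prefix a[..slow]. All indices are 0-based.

slow=2, fast=4, prefix=[4, 8, 9]

slow=0 fast=1: a[fast]=8≠a[slow]=4 write a[1]=8, slow++,fast++
slow=1 fast=2: a[fast]=9≠a[slow]=8 write a[2]=9, slow++,fast++
slow=2 fast=3: a[fast]=9=a[slow] dup, fast++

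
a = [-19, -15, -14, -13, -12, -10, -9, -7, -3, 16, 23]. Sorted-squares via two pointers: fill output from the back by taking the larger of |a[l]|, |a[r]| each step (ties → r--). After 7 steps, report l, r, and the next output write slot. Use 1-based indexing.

[1,11] |-19|<=|23| out[11]=529 → r--
[1,10] |-19|>|16| out[10]=361 → l++
[2,10] |-15|<=|16| out[9]=256 → r--
[2,9] |-15|>|-3| out[8]=225 → l++
[3,9] |-14|>|-3| out[7]=196 → l++
[4,9] |-13|>|-3| out[6]=169 → l++
[5,9] |-12|>|-3| out[5]=144 → l++

l=6, r=9, next write slot=4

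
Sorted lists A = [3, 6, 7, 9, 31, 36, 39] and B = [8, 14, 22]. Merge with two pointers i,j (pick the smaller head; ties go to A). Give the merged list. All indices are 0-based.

i=0 j=0: A[i]=3<=B[j]=8 take 3, i++
i=1 j=0: A[i]=6<=B[j]=8 take 6, i++
i=2 j=0: A[i]=7<=B[j]=8 take 7, i++
i=3 j=0: A[i]=9>B[j]=8 take 8, j++
i=3 j=1: A[i]=9<=B[j]=14 take 9, i++
i=4 j=1: A[i]=31>B[j]=14 take 14, j++
i=4 j=2: A[i]=31>B[j]=22 take 22, j++
i=4 j=3: B done, take A[i]=31, i++
i=5 j=3: B done, take A[i]=36, i++
i=6 j=3: B done, take A[i]=39, i++

[3, 6, 7, 8, 9, 14, 22, 31, 36, 39]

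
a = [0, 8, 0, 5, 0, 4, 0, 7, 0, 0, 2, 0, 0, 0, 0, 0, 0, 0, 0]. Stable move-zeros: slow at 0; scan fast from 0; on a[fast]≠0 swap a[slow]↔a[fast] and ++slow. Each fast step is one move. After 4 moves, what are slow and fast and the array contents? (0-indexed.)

(s=0,f=0) a[fast]=0 → fast++
(s=0,f=1) a[fast]=8≠0 swap→a[0]=8 → slow++,fast++
(s=1,f=2) a[fast]=0 → fast++
(s=1,f=3) a[fast]=5≠0 swap→a[1]=5 → slow++,fast++

slow=2, fast=4, a=[8, 5, 0, 0, 0, 4, 0, 7, 0, 0, 2, 0, 0, 0, 0, 0, 0, 0, 0]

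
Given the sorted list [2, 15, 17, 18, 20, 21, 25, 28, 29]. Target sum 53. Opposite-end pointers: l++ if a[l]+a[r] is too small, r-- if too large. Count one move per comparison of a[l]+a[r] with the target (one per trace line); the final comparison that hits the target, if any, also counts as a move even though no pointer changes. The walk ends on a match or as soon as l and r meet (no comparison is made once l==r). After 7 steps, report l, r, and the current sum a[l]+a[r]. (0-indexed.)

l=6, r=7, sum=53

l=0 r=8: 2+29=31 <53, l++
l=1 r=8: 15+29=44 <53, l++
l=2 r=8: 17+29=46 <53, l++
l=3 r=8: 18+29=47 <53, l++
l=4 r=8: 20+29=49 <53, l++
l=5 r=8: 21+29=50 <53, l++
l=6 r=8: 25+29=54 >53, r--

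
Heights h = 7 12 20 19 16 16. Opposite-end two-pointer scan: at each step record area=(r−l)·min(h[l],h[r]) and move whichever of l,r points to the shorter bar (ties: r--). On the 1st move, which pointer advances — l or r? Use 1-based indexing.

l=1 r=6: min(7,16)*5=35 best=35 *, l++

l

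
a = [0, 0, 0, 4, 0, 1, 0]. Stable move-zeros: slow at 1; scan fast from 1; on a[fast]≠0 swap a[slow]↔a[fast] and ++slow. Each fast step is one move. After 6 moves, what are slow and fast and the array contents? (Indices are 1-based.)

slow=3, fast=7, a=[4, 1, 0, 0, 0, 0, 0]

slow=1 fast=1: a[fast]=0, fast++
slow=1 fast=2: a[fast]=0, fast++
slow=1 fast=3: a[fast]=0, fast++
slow=1 fast=4: a[fast]=4≠0 swap→a[1]=4, slow++,fast++
slow=2 fast=5: a[fast]=0, fast++
slow=2 fast=6: a[fast]=1≠0 swap→a[2]=1, slow++,fast++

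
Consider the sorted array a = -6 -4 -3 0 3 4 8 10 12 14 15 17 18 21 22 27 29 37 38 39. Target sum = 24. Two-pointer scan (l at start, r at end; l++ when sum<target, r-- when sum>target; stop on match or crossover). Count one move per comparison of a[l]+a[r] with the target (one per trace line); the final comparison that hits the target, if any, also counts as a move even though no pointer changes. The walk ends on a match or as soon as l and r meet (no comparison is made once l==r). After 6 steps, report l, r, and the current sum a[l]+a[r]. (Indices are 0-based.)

l=2, r=15, sum=24

[0,19] -6+39=33 >24 → r--
[0,18] -6+38=32 >24 → r--
[0,17] -6+37=31 >24 → r--
[0,16] -6+29=23 <24 → l++
[1,16] -4+29=25 >24 → r--
[1,15] -4+27=23 <24 → l++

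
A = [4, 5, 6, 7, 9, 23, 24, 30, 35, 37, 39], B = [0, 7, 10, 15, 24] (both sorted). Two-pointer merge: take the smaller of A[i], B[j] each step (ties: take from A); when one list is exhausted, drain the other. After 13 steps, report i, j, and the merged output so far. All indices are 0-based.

i=0 j=0: A[i]=4>B[j]=0 take 0, j++
i=0 j=1: A[i]=4<=B[j]=7 take 4, i++
i=1 j=1: A[i]=5<=B[j]=7 take 5, i++
i=2 j=1: A[i]=6<=B[j]=7 take 6, i++
i=3 j=1: A[i]=7<=B[j]=7 take 7, i++
i=4 j=1: A[i]=9>B[j]=7 take 7, j++
i=4 j=2: A[i]=9<=B[j]=10 take 9, i++
i=5 j=2: A[i]=23>B[j]=10 take 10, j++
i=5 j=3: A[i]=23>B[j]=15 take 15, j++
i=5 j=4: A[i]=23<=B[j]=24 take 23, i++
i=6 j=4: A[i]=24<=B[j]=24 take 24, i++
i=7 j=4: A[i]=30>B[j]=24 take 24, j++
i=7 j=5: B done, take A[i]=30, i++

i=8, j=5, merged so far=[0, 4, 5, 6, 7, 7, 9, 10, 15, 23, 24, 24, 30]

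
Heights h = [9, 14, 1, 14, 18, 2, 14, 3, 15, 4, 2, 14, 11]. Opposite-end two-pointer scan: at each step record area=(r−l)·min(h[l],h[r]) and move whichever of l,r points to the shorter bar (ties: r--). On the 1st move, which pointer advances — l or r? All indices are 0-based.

l

[0,12] min(9,11)*12=108 best=108 * → l++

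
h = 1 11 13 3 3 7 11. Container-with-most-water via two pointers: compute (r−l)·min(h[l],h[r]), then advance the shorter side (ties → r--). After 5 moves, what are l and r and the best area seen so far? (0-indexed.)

l=0 r=6: min(1,11)*6=6 best=6 *, l++
l=1 r=6: min(11,11)*5=55 best=55 *, r--
l=1 r=5: min(11,7)*4=28 best=55, r--
l=1 r=4: min(11,3)*3=9 best=55, r--
l=1 r=3: min(11,3)*2=6 best=55, r--

l=1, r=2, best area=55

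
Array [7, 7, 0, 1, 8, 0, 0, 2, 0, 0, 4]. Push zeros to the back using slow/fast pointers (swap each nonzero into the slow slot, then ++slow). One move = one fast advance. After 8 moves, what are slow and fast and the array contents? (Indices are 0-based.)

(s=0,f=0) a[fast]=7≠0 swap→a[0]=7 → slow++,fast++
(s=1,f=1) a[fast]=7≠0 swap→a[1]=7 → slow++,fast++
(s=2,f=2) a[fast]=0 → fast++
(s=2,f=3) a[fast]=1≠0 swap→a[2]=1 → slow++,fast++
(s=3,f=4) a[fast]=8≠0 swap→a[3]=8 → slow++,fast++
(s=4,f=5) a[fast]=0 → fast++
(s=4,f=6) a[fast]=0 → fast++
(s=4,f=7) a[fast]=2≠0 swap→a[4]=2 → slow++,fast++

slow=5, fast=8, a=[7, 7, 1, 8, 2, 0, 0, 0, 0, 0, 4]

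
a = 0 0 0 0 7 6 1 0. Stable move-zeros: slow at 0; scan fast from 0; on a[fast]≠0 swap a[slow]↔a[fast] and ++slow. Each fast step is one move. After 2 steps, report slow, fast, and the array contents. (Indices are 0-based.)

(s=0,f=0) a[fast]=0 → fast++
(s=0,f=1) a[fast]=0 → fast++

slow=0, fast=2, a=[0, 0, 0, 0, 7, 6, 1, 0]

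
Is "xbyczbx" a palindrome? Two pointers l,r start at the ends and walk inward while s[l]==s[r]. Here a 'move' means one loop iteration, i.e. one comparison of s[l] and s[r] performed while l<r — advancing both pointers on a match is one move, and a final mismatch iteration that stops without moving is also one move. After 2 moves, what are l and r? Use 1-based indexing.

l=3, r=5

[1,7] 'x'=='x' → l++,r--
[2,6] 'b'=='b' → l++,r--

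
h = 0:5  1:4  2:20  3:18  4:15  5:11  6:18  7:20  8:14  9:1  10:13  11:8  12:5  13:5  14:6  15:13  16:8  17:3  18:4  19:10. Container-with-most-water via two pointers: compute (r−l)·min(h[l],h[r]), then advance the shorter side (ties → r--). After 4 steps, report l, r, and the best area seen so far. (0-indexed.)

l=2, r=17, best area=170

[0,19] min(5,10)*19=95 best=95 * → l++
[1,19] min(4,10)*18=72 best=95 → l++
[2,19] min(20,10)*17=170 best=170 * → r--
[2,18] min(20,4)*16=64 best=170 → r--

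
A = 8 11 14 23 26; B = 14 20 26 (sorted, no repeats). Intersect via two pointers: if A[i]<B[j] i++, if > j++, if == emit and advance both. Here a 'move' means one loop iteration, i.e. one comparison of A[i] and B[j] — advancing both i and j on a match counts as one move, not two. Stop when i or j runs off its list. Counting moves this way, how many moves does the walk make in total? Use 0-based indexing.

i=0 j=0: 8<14, i++
i=1 j=0: 11<14, i++
i=2 j=0: 14==14 emit, i++,j++
i=3 j=1: 23>20, j++
i=3 j=2: 23<26, i++
i=4 j=2: 26==26 emit, i++,j++

6 moves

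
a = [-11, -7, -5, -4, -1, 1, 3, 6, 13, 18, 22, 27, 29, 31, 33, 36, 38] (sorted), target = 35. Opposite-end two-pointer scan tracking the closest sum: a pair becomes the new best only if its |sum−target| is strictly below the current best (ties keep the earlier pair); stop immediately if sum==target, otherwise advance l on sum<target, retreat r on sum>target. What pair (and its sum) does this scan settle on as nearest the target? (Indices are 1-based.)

[1,17] -11+38=27 d=8 * → l++
[2,17] -7+38=31 d=4 * → l++
[3,17] -5+38=33 d=2 * → l++
[4,17] -4+38=34 d=1 * → l++
[5,17] -1+38=37 d=2 → r--
[5,16] -1+36=35 d=0 * → stop

pair (-1, 36) with sum 35 (|Δ|=0)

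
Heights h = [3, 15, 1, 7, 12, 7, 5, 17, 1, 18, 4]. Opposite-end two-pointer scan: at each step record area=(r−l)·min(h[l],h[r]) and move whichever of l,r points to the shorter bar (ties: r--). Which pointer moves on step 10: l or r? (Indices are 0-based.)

l

[0,10] min(3,4)*10=30 best=30 * → l++
[1,10] min(15,4)*9=36 best=36 * → r--
[1,9] min(15,18)*8=120 best=120 * → l++
[2,9] min(1,18)*7=7 best=120 → l++
[3,9] min(7,18)*6=42 best=120 → l++
[4,9] min(12,18)*5=60 best=120 → l++
[5,9] min(7,18)*4=28 best=120 → l++
[6,9] min(5,18)*3=15 best=120 → l++
[7,9] min(17,18)*2=34 best=120 → l++
[8,9] min(1,18)*1=1 best=120 → l++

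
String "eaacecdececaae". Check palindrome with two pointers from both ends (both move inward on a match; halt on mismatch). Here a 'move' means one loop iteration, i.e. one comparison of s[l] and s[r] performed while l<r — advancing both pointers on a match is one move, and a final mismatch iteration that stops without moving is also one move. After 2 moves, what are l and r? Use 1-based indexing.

l=1 r=14: 'e'=='e', l++,r--
l=2 r=13: 'a'=='a', l++,r--

l=3, r=12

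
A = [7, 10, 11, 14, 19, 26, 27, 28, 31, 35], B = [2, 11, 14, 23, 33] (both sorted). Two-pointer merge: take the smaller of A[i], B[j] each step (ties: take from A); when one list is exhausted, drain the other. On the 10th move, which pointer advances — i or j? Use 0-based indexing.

[i=0,j=0] A[i]=7>B[j]=2 take 2 → j++
[i=0,j=1] A[i]=7<=B[j]=11 take 7 → i++
[i=1,j=1] A[i]=10<=B[j]=11 take 10 → i++
[i=2,j=1] A[i]=11<=B[j]=11 take 11 → i++
[i=3,j=1] A[i]=14>B[j]=11 take 11 → j++
[i=3,j=2] A[i]=14<=B[j]=14 take 14 → i++
[i=4,j=2] A[i]=19>B[j]=14 take 14 → j++
[i=4,j=3] A[i]=19<=B[j]=23 take 19 → i++
[i=5,j=3] A[i]=26>B[j]=23 take 23 → j++
[i=5,j=4] A[i]=26<=B[j]=33 take 26 → i++

i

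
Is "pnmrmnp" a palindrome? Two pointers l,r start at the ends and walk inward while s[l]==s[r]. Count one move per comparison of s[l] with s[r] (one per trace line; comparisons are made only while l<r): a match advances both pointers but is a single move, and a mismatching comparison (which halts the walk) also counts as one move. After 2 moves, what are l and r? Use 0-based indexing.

l=0 r=6: 'p'=='p', l++,r--
l=1 r=5: 'n'=='n', l++,r--

l=2, r=4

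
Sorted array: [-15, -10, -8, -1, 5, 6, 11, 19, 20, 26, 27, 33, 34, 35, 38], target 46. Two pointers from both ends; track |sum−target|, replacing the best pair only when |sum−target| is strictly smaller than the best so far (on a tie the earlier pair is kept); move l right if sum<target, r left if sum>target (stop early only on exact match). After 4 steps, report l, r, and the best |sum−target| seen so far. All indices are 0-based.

l=4, r=14, best |Δ|=9

[0,14] -15+38=23 d=23 * → l++
[1,14] -10+38=28 d=18 * → l++
[2,14] -8+38=30 d=16 * → l++
[3,14] -1+38=37 d=9 * → l++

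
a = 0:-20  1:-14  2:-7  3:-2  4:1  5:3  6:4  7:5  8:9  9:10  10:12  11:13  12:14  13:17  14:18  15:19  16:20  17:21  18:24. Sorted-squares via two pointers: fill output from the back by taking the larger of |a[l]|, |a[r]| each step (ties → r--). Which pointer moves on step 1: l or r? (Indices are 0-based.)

l=0 r=18: |-20|<=|24| out[18]=576, r--

r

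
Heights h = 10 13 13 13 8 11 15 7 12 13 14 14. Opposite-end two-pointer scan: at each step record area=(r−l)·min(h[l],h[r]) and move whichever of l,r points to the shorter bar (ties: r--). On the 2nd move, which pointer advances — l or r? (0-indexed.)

l

l=0 r=11: min(10,14)*11=110 best=110 *, l++
l=1 r=11: min(13,14)*10=130 best=130 *, l++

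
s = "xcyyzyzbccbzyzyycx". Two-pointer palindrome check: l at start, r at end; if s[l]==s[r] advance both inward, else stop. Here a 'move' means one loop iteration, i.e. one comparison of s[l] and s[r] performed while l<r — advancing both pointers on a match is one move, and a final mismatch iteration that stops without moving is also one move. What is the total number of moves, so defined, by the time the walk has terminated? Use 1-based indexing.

[1,18] 'x'=='x' → l++,r--
[2,17] 'c'=='c' → l++,r--
[3,16] 'y'=='y' → l++,r--
[4,15] 'y'=='y' → l++,r--
[5,14] 'z'=='z' → l++,r--
[6,13] 'y'=='y' → l++,r--
[7,12] 'z'=='z' → l++,r--
[8,11] 'b'=='b' → l++,r--
[9,10] 'c'=='c' → l++,r--

9 moves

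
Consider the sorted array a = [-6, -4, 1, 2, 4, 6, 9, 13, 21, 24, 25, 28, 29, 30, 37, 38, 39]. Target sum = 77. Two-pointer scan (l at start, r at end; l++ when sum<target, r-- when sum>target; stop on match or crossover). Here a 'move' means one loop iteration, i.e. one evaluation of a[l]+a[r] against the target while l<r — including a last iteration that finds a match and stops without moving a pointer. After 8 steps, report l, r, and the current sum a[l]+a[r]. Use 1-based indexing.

l=9, r=17, sum=60

l=1 r=17: -6+39=33 <77, l++
l=2 r=17: -4+39=35 <77, l++
l=3 r=17: 1+39=40 <77, l++
l=4 r=17: 2+39=41 <77, l++
l=5 r=17: 4+39=43 <77, l++
l=6 r=17: 6+39=45 <77, l++
l=7 r=17: 9+39=48 <77, l++
l=8 r=17: 13+39=52 <77, l++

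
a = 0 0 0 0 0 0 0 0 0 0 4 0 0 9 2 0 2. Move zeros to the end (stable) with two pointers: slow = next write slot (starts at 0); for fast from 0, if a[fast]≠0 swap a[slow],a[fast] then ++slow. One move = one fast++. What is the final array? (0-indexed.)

[4, 9, 2, 2, 0, 0, 0, 0, 0, 0, 0, 0, 0, 0, 0, 0, 0]

slow=0 fast=0: a[fast]=0, fast++
slow=0 fast=1: a[fast]=0, fast++
slow=0 fast=2: a[fast]=0, fast++
slow=0 fast=3: a[fast]=0, fast++
slow=0 fast=4: a[fast]=0, fast++
slow=0 fast=5: a[fast]=0, fast++
slow=0 fast=6: a[fast]=0, fast++
slow=0 fast=7: a[fast]=0, fast++
slow=0 fast=8: a[fast]=0, fast++
slow=0 fast=9: a[fast]=0, fast++
slow=0 fast=10: a[fast]=4≠0 swap→a[0]=4, slow++,fast++
slow=1 fast=11: a[fast]=0, fast++
slow=1 fast=12: a[fast]=0, fast++
slow=1 fast=13: a[fast]=9≠0 swap→a[1]=9, slow++,fast++
slow=2 fast=14: a[fast]=2≠0 swap→a[2]=2, slow++,fast++
slow=3 fast=15: a[fast]=0, fast++
slow=3 fast=16: a[fast]=2≠0 swap→a[3]=2, slow++,fast++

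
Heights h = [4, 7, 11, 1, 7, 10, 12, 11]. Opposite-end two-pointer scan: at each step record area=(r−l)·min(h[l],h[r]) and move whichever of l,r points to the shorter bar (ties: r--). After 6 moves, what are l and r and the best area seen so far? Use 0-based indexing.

l=0 r=7: min(4,11)*7=28 best=28 *, l++
l=1 r=7: min(7,11)*6=42 best=42 *, l++
l=2 r=7: min(11,11)*5=55 best=55 *, r--
l=2 r=6: min(11,12)*4=44 best=55, l++
l=3 r=6: min(1,12)*3=3 best=55, l++
l=4 r=6: min(7,12)*2=14 best=55, l++

l=5, r=6, best area=55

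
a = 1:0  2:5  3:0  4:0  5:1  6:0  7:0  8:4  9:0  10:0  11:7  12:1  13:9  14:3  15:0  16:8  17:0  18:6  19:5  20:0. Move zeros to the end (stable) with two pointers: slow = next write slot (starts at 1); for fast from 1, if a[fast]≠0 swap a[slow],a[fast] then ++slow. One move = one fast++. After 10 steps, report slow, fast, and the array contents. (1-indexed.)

slow=4, fast=11, a=[5, 1, 4, 0, 0, 0, 0, 0, 0, 0, 7, 1, 9, 3, 0, 8, 0, 6, 5, 0]

(s=1,f=1) a[fast]=0 → fast++
(s=1,f=2) a[fast]=5≠0 swap→a[1]=5 → slow++,fast++
(s=2,f=3) a[fast]=0 → fast++
(s=2,f=4) a[fast]=0 → fast++
(s=2,f=5) a[fast]=1≠0 swap→a[2]=1 → slow++,fast++
(s=3,f=6) a[fast]=0 → fast++
(s=3,f=7) a[fast]=0 → fast++
(s=3,f=8) a[fast]=4≠0 swap→a[3]=4 → slow++,fast++
(s=4,f=9) a[fast]=0 → fast++
(s=4,f=10) a[fast]=0 → fast++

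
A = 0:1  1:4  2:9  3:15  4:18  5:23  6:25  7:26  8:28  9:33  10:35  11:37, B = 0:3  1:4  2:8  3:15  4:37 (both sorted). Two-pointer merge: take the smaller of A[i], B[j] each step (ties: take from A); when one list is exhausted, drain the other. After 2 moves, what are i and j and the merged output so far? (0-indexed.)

i=1, j=1, merged so far=[1, 3]

[i=0,j=0] A[i]=1<=B[j]=3 take 1 → i++
[i=1,j=0] A[i]=4>B[j]=3 take 3 → j++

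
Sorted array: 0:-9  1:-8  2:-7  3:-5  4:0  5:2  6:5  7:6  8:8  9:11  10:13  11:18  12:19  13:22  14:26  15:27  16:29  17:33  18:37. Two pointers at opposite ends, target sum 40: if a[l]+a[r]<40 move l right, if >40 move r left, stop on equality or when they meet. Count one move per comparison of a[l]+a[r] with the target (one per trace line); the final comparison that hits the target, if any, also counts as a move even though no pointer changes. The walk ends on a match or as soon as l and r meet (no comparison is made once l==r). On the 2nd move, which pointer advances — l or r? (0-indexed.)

l=0 r=18: -9+37=28 <40, l++
l=1 r=18: -8+37=29 <40, l++

l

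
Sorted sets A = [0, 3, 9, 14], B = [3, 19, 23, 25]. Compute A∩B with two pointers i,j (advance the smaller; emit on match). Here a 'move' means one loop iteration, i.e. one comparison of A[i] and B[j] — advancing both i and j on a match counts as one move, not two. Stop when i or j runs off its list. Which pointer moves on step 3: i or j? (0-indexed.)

[i=0,j=0] 0<3 → i++
[i=1,j=0] 3==3 emit → i++,j++
[i=2,j=1] 9<19 → i++

i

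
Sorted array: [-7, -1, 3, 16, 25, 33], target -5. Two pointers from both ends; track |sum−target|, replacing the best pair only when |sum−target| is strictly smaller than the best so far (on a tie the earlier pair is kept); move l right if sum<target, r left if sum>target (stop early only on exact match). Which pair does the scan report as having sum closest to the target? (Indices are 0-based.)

[0,5] -7+33=26 d=31 * → r--
[0,4] -7+25=18 d=23 * → r--
[0,3] -7+16=9 d=14 * → r--
[0,2] -7+3=-4 d=1 * → r--
[0,1] -7+-1=-8 d=3 → l++

pair (-7, 3) with sum -4 (|Δ|=1)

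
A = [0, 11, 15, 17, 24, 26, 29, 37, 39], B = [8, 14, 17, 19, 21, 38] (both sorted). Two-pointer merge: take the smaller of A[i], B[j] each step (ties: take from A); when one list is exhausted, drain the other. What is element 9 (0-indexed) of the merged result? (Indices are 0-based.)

i=0 j=0: A[i]=0<=B[j]=8 take 0, i++
i=1 j=0: A[i]=11>B[j]=8 take 8, j++
i=1 j=1: A[i]=11<=B[j]=14 take 11, i++
i=2 j=1: A[i]=15>B[j]=14 take 14, j++
i=2 j=2: A[i]=15<=B[j]=17 take 15, i++
i=3 j=2: A[i]=17<=B[j]=17 take 17, i++
i=4 j=2: A[i]=24>B[j]=17 take 17, j++
i=4 j=3: A[i]=24>B[j]=19 take 19, j++
i=4 j=4: A[i]=24>B[j]=21 take 21, j++
i=4 j=5: A[i]=24<=B[j]=38 take 24, i++
i=5 j=5: A[i]=26<=B[j]=38 take 26, i++
i=6 j=5: A[i]=29<=B[j]=38 take 29, i++
i=7 j=5: A[i]=37<=B[j]=38 take 37, i++
i=8 j=5: A[i]=39>B[j]=38 take 38, j++
i=8 j=6: B done, take A[i]=39, i++

merged[9] = 24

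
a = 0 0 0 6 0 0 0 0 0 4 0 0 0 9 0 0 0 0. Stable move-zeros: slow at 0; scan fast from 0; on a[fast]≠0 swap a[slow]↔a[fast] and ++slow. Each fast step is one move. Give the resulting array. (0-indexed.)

[6, 4, 9, 0, 0, 0, 0, 0, 0, 0, 0, 0, 0, 0, 0, 0, 0, 0]

slow=0 fast=0: a[fast]=0, fast++
slow=0 fast=1: a[fast]=0, fast++
slow=0 fast=2: a[fast]=0, fast++
slow=0 fast=3: a[fast]=6≠0 swap→a[0]=6, slow++,fast++
slow=1 fast=4: a[fast]=0, fast++
slow=1 fast=5: a[fast]=0, fast++
slow=1 fast=6: a[fast]=0, fast++
slow=1 fast=7: a[fast]=0, fast++
slow=1 fast=8: a[fast]=0, fast++
slow=1 fast=9: a[fast]=4≠0 swap→a[1]=4, slow++,fast++
slow=2 fast=10: a[fast]=0, fast++
slow=2 fast=11: a[fast]=0, fast++
slow=2 fast=12: a[fast]=0, fast++
slow=2 fast=13: a[fast]=9≠0 swap→a[2]=9, slow++,fast++
slow=3 fast=14: a[fast]=0, fast++
slow=3 fast=15: a[fast]=0, fast++
slow=3 fast=16: a[fast]=0, fast++
slow=3 fast=17: a[fast]=0, fast++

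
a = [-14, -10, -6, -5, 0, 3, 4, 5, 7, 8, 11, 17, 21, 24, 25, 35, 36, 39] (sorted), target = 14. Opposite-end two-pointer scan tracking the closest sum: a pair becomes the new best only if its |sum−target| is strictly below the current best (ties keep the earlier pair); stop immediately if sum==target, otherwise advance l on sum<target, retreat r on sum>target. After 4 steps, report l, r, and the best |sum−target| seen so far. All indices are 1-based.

l=2, r=15, best |Δ|=3

[1,18] -14+39=25 d=11 * → r--
[1,17] -14+36=22 d=8 * → r--
[1,16] -14+35=21 d=7 * → r--
[1,15] -14+25=11 d=3 * → l++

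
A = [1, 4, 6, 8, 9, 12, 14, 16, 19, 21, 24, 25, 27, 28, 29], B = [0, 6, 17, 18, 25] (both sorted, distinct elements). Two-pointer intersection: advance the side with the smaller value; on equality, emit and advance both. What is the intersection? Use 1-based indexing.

[i=1,j=1] 1>0 → j++
[i=1,j=2] 1<6 → i++
[i=2,j=2] 4<6 → i++
[i=3,j=2] 6==6 emit → i++,j++
[i=4,j=3] 8<17 → i++
[i=5,j=3] 9<17 → i++
[i=6,j=3] 12<17 → i++
[i=7,j=3] 14<17 → i++
[i=8,j=3] 16<17 → i++
[i=9,j=3] 19>17 → j++
[i=9,j=4] 19>18 → j++
[i=9,j=5] 19<25 → i++
[i=10,j=5] 21<25 → i++
[i=11,j=5] 24<25 → i++
[i=12,j=5] 25==25 emit → i++,j++

intersection = [6, 25]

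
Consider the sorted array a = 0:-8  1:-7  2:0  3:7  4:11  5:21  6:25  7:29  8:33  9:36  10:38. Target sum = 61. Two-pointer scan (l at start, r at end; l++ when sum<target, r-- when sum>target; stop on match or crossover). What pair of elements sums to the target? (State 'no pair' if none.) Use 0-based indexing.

(25, 36)

l=0 r=10: -8+38=30 <61, l++
l=1 r=10: -7+38=31 <61, l++
l=2 r=10: 0+38=38 <61, l++
l=3 r=10: 7+38=45 <61, l++
l=4 r=10: 11+38=49 <61, l++
l=5 r=10: 21+38=59 <61, l++
l=6 r=10: 25+38=63 >61, r--
l=6 r=9: 25+36=61, found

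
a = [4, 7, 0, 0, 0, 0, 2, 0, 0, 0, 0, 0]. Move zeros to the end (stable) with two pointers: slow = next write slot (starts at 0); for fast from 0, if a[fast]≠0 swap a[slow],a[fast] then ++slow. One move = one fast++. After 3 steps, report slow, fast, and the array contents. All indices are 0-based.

(s=0,f=0) a[fast]=4≠0 swap→a[0]=4 → slow++,fast++
(s=1,f=1) a[fast]=7≠0 swap→a[1]=7 → slow++,fast++
(s=2,f=2) a[fast]=0 → fast++

slow=2, fast=3, a=[4, 7, 0, 0, 0, 0, 2, 0, 0, 0, 0, 0]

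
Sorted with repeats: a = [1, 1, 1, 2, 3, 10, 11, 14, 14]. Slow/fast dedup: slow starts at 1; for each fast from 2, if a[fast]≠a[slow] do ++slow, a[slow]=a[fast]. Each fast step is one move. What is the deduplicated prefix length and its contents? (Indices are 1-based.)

length 6; prefix = [1, 2, 3, 10, 11, 14]

slow=1 fast=2: a[fast]=1=a[slow] dup, fast++
slow=1 fast=3: a[fast]=1=a[slow] dup, fast++
slow=1 fast=4: a[fast]=2≠a[slow]=1 write a[2]=2, slow++,fast++
slow=2 fast=5: a[fast]=3≠a[slow]=2 write a[3]=3, slow++,fast++
slow=3 fast=6: a[fast]=10≠a[slow]=3 write a[4]=10, slow++,fast++
slow=4 fast=7: a[fast]=11≠a[slow]=10 write a[5]=11, slow++,fast++
slow=5 fast=8: a[fast]=14≠a[slow]=11 write a[6]=14, slow++,fast++
slow=6 fast=9: a[fast]=14=a[slow] dup, fast++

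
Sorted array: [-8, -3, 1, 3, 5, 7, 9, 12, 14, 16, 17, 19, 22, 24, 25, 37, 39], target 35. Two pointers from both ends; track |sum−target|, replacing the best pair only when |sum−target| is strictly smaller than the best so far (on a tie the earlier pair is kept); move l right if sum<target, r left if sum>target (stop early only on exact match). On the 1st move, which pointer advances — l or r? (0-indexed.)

l

[0,16] -8+39=31 d=4 * → l++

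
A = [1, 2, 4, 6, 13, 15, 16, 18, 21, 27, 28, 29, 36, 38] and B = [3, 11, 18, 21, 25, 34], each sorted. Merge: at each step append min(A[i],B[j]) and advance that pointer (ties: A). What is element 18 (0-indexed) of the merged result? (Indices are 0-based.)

merged[18] = 36

i=0 j=0: A[i]=1<=B[j]=3 take 1, i++
i=1 j=0: A[i]=2<=B[j]=3 take 2, i++
i=2 j=0: A[i]=4>B[j]=3 take 3, j++
i=2 j=1: A[i]=4<=B[j]=11 take 4, i++
i=3 j=1: A[i]=6<=B[j]=11 take 6, i++
i=4 j=1: A[i]=13>B[j]=11 take 11, j++
i=4 j=2: A[i]=13<=B[j]=18 take 13, i++
i=5 j=2: A[i]=15<=B[j]=18 take 15, i++
i=6 j=2: A[i]=16<=B[j]=18 take 16, i++
i=7 j=2: A[i]=18<=B[j]=18 take 18, i++
i=8 j=2: A[i]=21>B[j]=18 take 18, j++
i=8 j=3: A[i]=21<=B[j]=21 take 21, i++
i=9 j=3: A[i]=27>B[j]=21 take 21, j++
i=9 j=4: A[i]=27>B[j]=25 take 25, j++
i=9 j=5: A[i]=27<=B[j]=34 take 27, i++
i=10 j=5: A[i]=28<=B[j]=34 take 28, i++
i=11 j=5: A[i]=29<=B[j]=34 take 29, i++
i=12 j=5: A[i]=36>B[j]=34 take 34, j++
i=12 j=6: B done, take A[i]=36, i++
i=13 j=6: B done, take A[i]=38, i++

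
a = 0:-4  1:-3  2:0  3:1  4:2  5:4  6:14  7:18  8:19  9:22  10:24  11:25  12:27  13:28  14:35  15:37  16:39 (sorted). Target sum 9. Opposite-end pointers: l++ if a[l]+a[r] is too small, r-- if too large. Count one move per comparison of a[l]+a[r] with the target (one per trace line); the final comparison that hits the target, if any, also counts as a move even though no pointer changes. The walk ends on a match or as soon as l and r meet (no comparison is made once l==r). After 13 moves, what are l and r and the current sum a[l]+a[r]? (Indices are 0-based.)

l=2, r=5, sum=4

l=0 r=16: -4+39=35 >9, r--
l=0 r=15: -4+37=33 >9, r--
l=0 r=14: -4+35=31 >9, r--
l=0 r=13: -4+28=24 >9, r--
l=0 r=12: -4+27=23 >9, r--
l=0 r=11: -4+25=21 >9, r--
l=0 r=10: -4+24=20 >9, r--
l=0 r=9: -4+22=18 >9, r--
l=0 r=8: -4+19=15 >9, r--
l=0 r=7: -4+18=14 >9, r--
l=0 r=6: -4+14=10 >9, r--
l=0 r=5: -4+4=0 <9, l++
l=1 r=5: -3+4=1 <9, l++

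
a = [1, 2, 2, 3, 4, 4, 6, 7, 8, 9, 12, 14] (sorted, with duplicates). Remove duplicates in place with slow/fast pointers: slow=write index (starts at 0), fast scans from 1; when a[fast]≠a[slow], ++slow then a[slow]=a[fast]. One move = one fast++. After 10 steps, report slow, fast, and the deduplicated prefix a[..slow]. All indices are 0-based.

slow=8, fast=11, prefix=[1, 2, 3, 4, 6, 7, 8, 9, 12]

slow=0 fast=1: a[fast]=2≠a[slow]=1 write a[1]=2, slow++,fast++
slow=1 fast=2: a[fast]=2=a[slow] dup, fast++
slow=1 fast=3: a[fast]=3≠a[slow]=2 write a[2]=3, slow++,fast++
slow=2 fast=4: a[fast]=4≠a[slow]=3 write a[3]=4, slow++,fast++
slow=3 fast=5: a[fast]=4=a[slow] dup, fast++
slow=3 fast=6: a[fast]=6≠a[slow]=4 write a[4]=6, slow++,fast++
slow=4 fast=7: a[fast]=7≠a[slow]=6 write a[5]=7, slow++,fast++
slow=5 fast=8: a[fast]=8≠a[slow]=7 write a[6]=8, slow++,fast++
slow=6 fast=9: a[fast]=9≠a[slow]=8 write a[7]=9, slow++,fast++
slow=7 fast=10: a[fast]=12≠a[slow]=9 write a[8]=12, slow++,fast++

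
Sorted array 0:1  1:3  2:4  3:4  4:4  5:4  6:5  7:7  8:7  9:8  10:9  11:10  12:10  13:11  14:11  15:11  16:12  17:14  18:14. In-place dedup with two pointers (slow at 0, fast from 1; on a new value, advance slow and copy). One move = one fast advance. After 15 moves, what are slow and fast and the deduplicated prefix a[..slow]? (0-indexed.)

slow=8, fast=16, prefix=[1, 3, 4, 5, 7, 8, 9, 10, 11]

(s=0,f=1) a[fast]=3≠a[slow]=1 write a[1]=3 → slow++,fast++
(s=1,f=2) a[fast]=4≠a[slow]=3 write a[2]=4 → slow++,fast++
(s=2,f=3) a[fast]=4=a[slow] dup → fast++
(s=2,f=4) a[fast]=4=a[slow] dup → fast++
(s=2,f=5) a[fast]=4=a[slow] dup → fast++
(s=2,f=6) a[fast]=5≠a[slow]=4 write a[3]=5 → slow++,fast++
(s=3,f=7) a[fast]=7≠a[slow]=5 write a[4]=7 → slow++,fast++
(s=4,f=8) a[fast]=7=a[slow] dup → fast++
(s=4,f=9) a[fast]=8≠a[slow]=7 write a[5]=8 → slow++,fast++
(s=5,f=10) a[fast]=9≠a[slow]=8 write a[6]=9 → slow++,fast++
(s=6,f=11) a[fast]=10≠a[slow]=9 write a[7]=10 → slow++,fast++
(s=7,f=12) a[fast]=10=a[slow] dup → fast++
(s=7,f=13) a[fast]=11≠a[slow]=10 write a[8]=11 → slow++,fast++
(s=8,f=14) a[fast]=11=a[slow] dup → fast++
(s=8,f=15) a[fast]=11=a[slow] dup → fast++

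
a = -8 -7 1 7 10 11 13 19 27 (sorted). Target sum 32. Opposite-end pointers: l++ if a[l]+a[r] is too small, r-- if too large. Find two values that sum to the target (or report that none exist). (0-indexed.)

l=0 r=8: -8+27=19 <32, l++
l=1 r=8: -7+27=20 <32, l++
l=2 r=8: 1+27=28 <32, l++
l=3 r=8: 7+27=34 >32, r--
l=3 r=7: 7+19=26 <32, l++
l=4 r=7: 10+19=29 <32, l++
l=5 r=7: 11+19=30 <32, l++
l=6 r=7: 13+19=32, found

(13, 19)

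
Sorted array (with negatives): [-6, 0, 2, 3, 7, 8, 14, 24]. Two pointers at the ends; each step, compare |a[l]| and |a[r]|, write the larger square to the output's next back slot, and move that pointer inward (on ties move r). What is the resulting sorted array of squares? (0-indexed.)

[0, 4, 9, 36, 49, 64, 196, 576]

l=0 r=7: |-6|<=|24| out[7]=576, r--
l=0 r=6: |-6|<=|14| out[6]=196, r--
l=0 r=5: |-6|<=|8| out[5]=64, r--
l=0 r=4: |-6|<=|7| out[4]=49, r--
l=0 r=3: |-6|>|3| out[3]=36, l++
l=1 r=3: |0|<=|3| out[2]=9, r--
l=1 r=2: |0|<=|2| out[1]=4, r--
l=1 r=1: |0|<=|0| out[0]=0, r--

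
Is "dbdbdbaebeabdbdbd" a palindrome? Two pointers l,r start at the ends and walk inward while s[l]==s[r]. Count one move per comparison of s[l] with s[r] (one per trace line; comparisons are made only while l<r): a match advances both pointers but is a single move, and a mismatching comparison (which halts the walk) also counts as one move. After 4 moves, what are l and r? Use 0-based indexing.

l=0 r=16: 'd'=='d', l++,r--
l=1 r=15: 'b'=='b', l++,r--
l=2 r=14: 'd'=='d', l++,r--
l=3 r=13: 'b'=='b', l++,r--

l=4, r=12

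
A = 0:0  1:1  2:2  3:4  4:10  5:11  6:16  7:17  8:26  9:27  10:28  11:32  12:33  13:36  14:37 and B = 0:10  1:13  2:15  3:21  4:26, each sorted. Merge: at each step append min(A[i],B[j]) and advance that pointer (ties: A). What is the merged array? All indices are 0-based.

[0, 1, 2, 4, 10, 10, 11, 13, 15, 16, 17, 21, 26, 26, 27, 28, 32, 33, 36, 37]

[i=0,j=0] A[i]=0<=B[j]=10 take 0 → i++
[i=1,j=0] A[i]=1<=B[j]=10 take 1 → i++
[i=2,j=0] A[i]=2<=B[j]=10 take 2 → i++
[i=3,j=0] A[i]=4<=B[j]=10 take 4 → i++
[i=4,j=0] A[i]=10<=B[j]=10 take 10 → i++
[i=5,j=0] A[i]=11>B[j]=10 take 10 → j++
[i=5,j=1] A[i]=11<=B[j]=13 take 11 → i++
[i=6,j=1] A[i]=16>B[j]=13 take 13 → j++
[i=6,j=2] A[i]=16>B[j]=15 take 15 → j++
[i=6,j=3] A[i]=16<=B[j]=21 take 16 → i++
[i=7,j=3] A[i]=17<=B[j]=21 take 17 → i++
[i=8,j=3] A[i]=26>B[j]=21 take 21 → j++
[i=8,j=4] A[i]=26<=B[j]=26 take 26 → i++
[i=9,j=4] A[i]=27>B[j]=26 take 26 → j++
[i=9,j=5] B done, take A[i]=27 → i++
[i=10,j=5] B done, take A[i]=28 → i++
[i=11,j=5] B done, take A[i]=32 → i++
[i=12,j=5] B done, take A[i]=33 → i++
[i=13,j=5] B done, take A[i]=36 → i++
[i=14,j=5] B done, take A[i]=37 → i++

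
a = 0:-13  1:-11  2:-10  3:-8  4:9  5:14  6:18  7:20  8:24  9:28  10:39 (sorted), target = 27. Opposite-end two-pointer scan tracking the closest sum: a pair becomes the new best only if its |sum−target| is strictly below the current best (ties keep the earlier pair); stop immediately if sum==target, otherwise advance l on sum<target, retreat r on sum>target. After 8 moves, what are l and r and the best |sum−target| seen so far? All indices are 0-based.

l=4, r=6, best |Δ|=1

[0,10] -13+39=26 d=1 * → l++
[1,10] -11+39=28 d=1 → r--
[1,9] -11+28=17 d=10 → l++
[2,9] -10+28=18 d=9 → l++
[3,9] -8+28=20 d=7 → l++
[4,9] 9+28=37 d=10 → r--
[4,8] 9+24=33 d=6 → r--
[4,7] 9+20=29 d=2 → r--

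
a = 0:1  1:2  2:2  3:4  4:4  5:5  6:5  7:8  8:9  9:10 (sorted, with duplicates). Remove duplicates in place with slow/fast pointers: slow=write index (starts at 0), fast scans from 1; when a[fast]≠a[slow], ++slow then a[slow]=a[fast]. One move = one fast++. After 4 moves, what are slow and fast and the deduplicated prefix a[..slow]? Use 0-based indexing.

slow=2, fast=5, prefix=[1, 2, 4]

(s=0,f=1) a[fast]=2≠a[slow]=1 write a[1]=2 → slow++,fast++
(s=1,f=2) a[fast]=2=a[slow] dup → fast++
(s=1,f=3) a[fast]=4≠a[slow]=2 write a[2]=4 → slow++,fast++
(s=2,f=4) a[fast]=4=a[slow] dup → fast++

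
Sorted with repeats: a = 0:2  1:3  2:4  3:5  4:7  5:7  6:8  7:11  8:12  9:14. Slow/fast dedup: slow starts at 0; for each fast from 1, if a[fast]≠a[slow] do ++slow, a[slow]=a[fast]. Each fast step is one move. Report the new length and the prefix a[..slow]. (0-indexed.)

(s=0,f=1) a[fast]=3≠a[slow]=2 write a[1]=3 → slow++,fast++
(s=1,f=2) a[fast]=4≠a[slow]=3 write a[2]=4 → slow++,fast++
(s=2,f=3) a[fast]=5≠a[slow]=4 write a[3]=5 → slow++,fast++
(s=3,f=4) a[fast]=7≠a[slow]=5 write a[4]=7 → slow++,fast++
(s=4,f=5) a[fast]=7=a[slow] dup → fast++
(s=4,f=6) a[fast]=8≠a[slow]=7 write a[5]=8 → slow++,fast++
(s=5,f=7) a[fast]=11≠a[slow]=8 write a[6]=11 → slow++,fast++
(s=6,f=8) a[fast]=12≠a[slow]=11 write a[7]=12 → slow++,fast++
(s=7,f=9) a[fast]=14≠a[slow]=12 write a[8]=14 → slow++,fast++

length 9; prefix = [2, 3, 4, 5, 7, 8, 11, 12, 14]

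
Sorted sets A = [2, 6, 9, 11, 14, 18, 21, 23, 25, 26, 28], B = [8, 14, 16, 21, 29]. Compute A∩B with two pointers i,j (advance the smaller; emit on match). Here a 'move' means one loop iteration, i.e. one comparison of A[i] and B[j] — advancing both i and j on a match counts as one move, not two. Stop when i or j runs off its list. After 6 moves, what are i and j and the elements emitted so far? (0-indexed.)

i=5, j=2, emitted=[14]

[i=0,j=0] 2<8 → i++
[i=1,j=0] 6<8 → i++
[i=2,j=0] 9>8 → j++
[i=2,j=1] 9<14 → i++
[i=3,j=1] 11<14 → i++
[i=4,j=1] 14==14 emit → i++,j++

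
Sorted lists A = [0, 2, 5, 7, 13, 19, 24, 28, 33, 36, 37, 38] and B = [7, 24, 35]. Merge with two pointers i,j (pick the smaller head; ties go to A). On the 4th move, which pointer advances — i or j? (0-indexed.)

[i=0,j=0] A[i]=0<=B[j]=7 take 0 → i++
[i=1,j=0] A[i]=2<=B[j]=7 take 2 → i++
[i=2,j=0] A[i]=5<=B[j]=7 take 5 → i++
[i=3,j=0] A[i]=7<=B[j]=7 take 7 → i++

i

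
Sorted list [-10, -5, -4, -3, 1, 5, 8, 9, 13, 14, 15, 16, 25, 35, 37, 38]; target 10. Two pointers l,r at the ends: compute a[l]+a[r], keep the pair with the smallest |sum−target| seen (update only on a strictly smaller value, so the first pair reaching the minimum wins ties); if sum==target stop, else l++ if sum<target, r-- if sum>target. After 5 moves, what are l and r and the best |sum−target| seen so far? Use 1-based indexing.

l=1 r=16: -10+38=28 d=18 *, r--
l=1 r=15: -10+37=27 d=17 *, r--
l=1 r=14: -10+35=25 d=15 *, r--
l=1 r=13: -10+25=15 d=5 *, r--
l=1 r=12: -10+16=6 d=4 *, l++

l=2, r=12, best |Δ|=4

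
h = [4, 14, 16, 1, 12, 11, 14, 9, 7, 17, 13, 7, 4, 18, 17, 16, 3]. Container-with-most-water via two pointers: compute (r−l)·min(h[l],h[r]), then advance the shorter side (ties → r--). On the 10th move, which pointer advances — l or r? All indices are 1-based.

l=1 r=17: min(4,3)*16=48 best=48 *, r--
l=1 r=16: min(4,16)*15=60 best=60 *, l++
l=2 r=16: min(14,16)*14=196 best=196 *, l++
l=3 r=16: min(16,16)*13=208 best=208 *, r--
l=3 r=15: min(16,17)*12=192 best=208, l++
l=4 r=15: min(1,17)*11=11 best=208, l++
l=5 r=15: min(12,17)*10=120 best=208, l++
l=6 r=15: min(11,17)*9=99 best=208, l++
l=7 r=15: min(14,17)*8=112 best=208, l++
l=8 r=15: min(9,17)*7=63 best=208, l++

l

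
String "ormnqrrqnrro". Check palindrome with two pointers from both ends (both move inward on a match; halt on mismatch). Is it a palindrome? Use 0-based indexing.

l=0 r=11: 'o'=='o', l++,r--
l=1 r=10: 'r'=='r', l++,r--
l=2 r=9: 'm'!='r', stop

not a palindrome (mismatch at 2,9)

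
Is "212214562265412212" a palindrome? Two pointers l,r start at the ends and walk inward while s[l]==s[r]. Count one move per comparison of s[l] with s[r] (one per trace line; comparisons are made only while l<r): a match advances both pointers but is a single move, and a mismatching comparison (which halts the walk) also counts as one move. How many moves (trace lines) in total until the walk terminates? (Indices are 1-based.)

9 moves

[1,18] '2'=='2' → l++,r--
[2,17] '1'=='1' → l++,r--
[3,16] '2'=='2' → l++,r--
[4,15] '2'=='2' → l++,r--
[5,14] '1'=='1' → l++,r--
[6,13] '4'=='4' → l++,r--
[7,12] '5'=='5' → l++,r--
[8,11] '6'=='6' → l++,r--
[9,10] '2'=='2' → l++,r--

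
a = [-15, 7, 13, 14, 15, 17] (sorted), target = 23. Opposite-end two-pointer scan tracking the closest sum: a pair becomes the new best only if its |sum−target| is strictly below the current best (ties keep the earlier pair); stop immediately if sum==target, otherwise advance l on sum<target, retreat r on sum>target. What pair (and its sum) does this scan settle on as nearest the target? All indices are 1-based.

pair (7, 17) with sum 24 (|Δ|=1)

[1,6] -15+17=2 d=21 * → l++
[2,6] 7+17=24 d=1 * → r--
[2,5] 7+15=22 d=1 → l++
[3,5] 13+15=28 d=5 → r--
[3,4] 13+14=27 d=4 → r--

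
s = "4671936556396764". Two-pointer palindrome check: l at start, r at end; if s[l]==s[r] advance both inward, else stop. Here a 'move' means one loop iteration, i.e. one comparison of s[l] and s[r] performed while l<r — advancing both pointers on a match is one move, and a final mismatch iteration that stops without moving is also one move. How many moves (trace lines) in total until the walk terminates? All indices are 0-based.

4 moves

l=0 r=15: '4'=='4', l++,r--
l=1 r=14: '6'=='6', l++,r--
l=2 r=13: '7'=='7', l++,r--
l=3 r=12: '1'!='6', stop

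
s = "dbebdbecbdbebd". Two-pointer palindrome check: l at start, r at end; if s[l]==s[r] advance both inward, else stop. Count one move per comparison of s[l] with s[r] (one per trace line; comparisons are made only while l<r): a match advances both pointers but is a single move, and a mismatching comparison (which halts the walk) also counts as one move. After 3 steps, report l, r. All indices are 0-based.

l=3, r=10

[0,13] 'd'=='d' → l++,r--
[1,12] 'b'=='b' → l++,r--
[2,11] 'e'=='e' → l++,r--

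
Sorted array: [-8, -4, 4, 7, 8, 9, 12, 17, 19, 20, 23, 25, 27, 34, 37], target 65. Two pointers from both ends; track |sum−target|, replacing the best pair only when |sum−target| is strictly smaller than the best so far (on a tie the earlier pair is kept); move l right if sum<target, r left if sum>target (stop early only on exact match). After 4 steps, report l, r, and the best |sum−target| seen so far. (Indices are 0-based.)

[0,14] -8+37=29 d=36 * → l++
[1,14] -4+37=33 d=32 * → l++
[2,14] 4+37=41 d=24 * → l++
[3,14] 7+37=44 d=21 * → l++

l=4, r=14, best |Δ|=21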